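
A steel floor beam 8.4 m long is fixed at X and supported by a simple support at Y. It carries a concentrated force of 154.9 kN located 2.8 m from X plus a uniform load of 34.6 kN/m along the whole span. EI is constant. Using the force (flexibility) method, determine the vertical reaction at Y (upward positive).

Choose R_Y as the redundant. The primary structure is the cantilever fixed at X.
Deflection at Y on the released cantilever, summing each load's contribution:
  point load 154.9 at a = 2.8: Pa²(3L − a)/(6EI) = 4534/EI
  UDL 34.6: wL⁴/(8EI) = 21533/EI
  δ_0 = 26067/EI
Flexibility coefficient — unit upward force at Y: δ_{YY} = L³/(3EI) = 197.6/EI.
The prop prevents deflection at Y: R_Y = δ_0/δ_{YY} = 26067/197.6 = 131.9 kN.

R_Y = 131.9 kN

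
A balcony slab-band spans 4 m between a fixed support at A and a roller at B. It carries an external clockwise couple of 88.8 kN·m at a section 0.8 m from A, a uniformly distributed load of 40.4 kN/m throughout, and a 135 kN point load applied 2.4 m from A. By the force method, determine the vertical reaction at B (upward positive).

R_B = 130.9 kN

Choose R_B as the redundant. The primary structure is the cantilever fixed at A.
Downward deflection at the released point B due to the loads:
  clockwise couple 88.8 at a = 0.8: M₀a(2L − a)/(2EI) = 255.7/EI
  UDL 40.4: wL⁴/(8EI) = 1293/EI
  point load 135 at a = 2.4: Pa²(3L − a)/(6EI) = 1244/EI
  δ_0 = 2793/EI
Tip deflection under a unit load at B: L³/(3EI) = 21.33/EI.
The prop prevents deflection at B: R_B = δ_0/δ_{BB} = 2793/21.33 = 130.9 kN.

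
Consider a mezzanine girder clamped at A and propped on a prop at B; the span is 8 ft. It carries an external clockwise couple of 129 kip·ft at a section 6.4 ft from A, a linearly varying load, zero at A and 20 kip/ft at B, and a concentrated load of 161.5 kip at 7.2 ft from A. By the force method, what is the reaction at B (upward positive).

R_B = 204.6 kip

Release the roller at B. Primary structure: cantilever fixed at A.
Free-end deflection of the primary structure under the applied loading (downward +):
  clockwise couple 129 at a = 6.4: M₀a(2L − a)/(2EI) = 3963/EI
  triangular load, peak 20 at the free end: 11w₀L⁴/(120EI) = 7509/EI
  point load 161.5 at a = 7.2: Pa²(3L − a)/(6EI) = 23442/EI
  δ_0 = 34914/EI
Tip deflection under a unit load at B: L³/(3EI) = 170.7/EI.
Compatibility at B: δ_0 − R_B·δ_{BB} = 0, so R_B = 34914/170.7 = 204.6 kip.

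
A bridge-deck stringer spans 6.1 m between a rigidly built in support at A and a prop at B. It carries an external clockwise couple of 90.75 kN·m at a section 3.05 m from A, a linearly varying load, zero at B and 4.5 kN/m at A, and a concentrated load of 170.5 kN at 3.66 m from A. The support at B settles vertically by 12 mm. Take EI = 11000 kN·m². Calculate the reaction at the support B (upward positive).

Take the reaction at B as the redundant and release it; the primary structure is a cantilever fixed at A.
Free-end deflection of the primary structure under the applied loading (downward +):
  clockwise couple 90.75 at a = 3.05: M₀a(2L − a)/(2EI) = 1266/EI
  triangular load, peak 4.5 at the fixed end: w₀L⁴/(30EI) = 207.7/EI
  point load 170.5 at a = 3.66: Pa²(3L − a)/(6EI) = 5573/EI
  δ_0 = 7047/EI
Tip deflection under a unit load at B: L³/(3EI) = 75.66/EI.
With EI = 11000 kN·m²: δ_0 = 0.64062 m and δ_{BB} = 0.006878 m/kN.
Compatibility — the beam at B must follow the support down by 0.012 m: δ_0 − R_B·δ_{BB} = 0.012, so R_B = (0.64062 − 0.012)/0.006878 = 91.39 kN.

R_B = 91.39 kN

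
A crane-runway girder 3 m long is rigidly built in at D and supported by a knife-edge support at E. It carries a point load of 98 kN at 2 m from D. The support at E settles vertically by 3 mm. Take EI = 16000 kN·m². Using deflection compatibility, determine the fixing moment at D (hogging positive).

Take the reaction at E as the redundant and release it; the primary structure is a cantilever fixed at D.
Primary-structure tip deflection at E by superposition:
  point load 98 at a = 2: Pa²(3L − a)/(6EI) = 457.3/EI
Tip deflection under a unit load at E: L³/(3EI) = 9/EI.
With EI = 16000 kN·m²: δ_0 = 0.028583 m and δ_{EE} = 0.000562 m/kN.
Compatibility — the beam at E must follow the support down by 0.003 m: δ_0 − R_E·δ_{EE} = 0.003, so R_E = (0.028583 − 0.003)/0.000562 = 45.48 kN.
Moment equilibrium about D: M_D = Σ(load moments about D) − R_E·L = 196 − 45.48×3 = 59.56 kN·m.

M_D = 59.56 kN·m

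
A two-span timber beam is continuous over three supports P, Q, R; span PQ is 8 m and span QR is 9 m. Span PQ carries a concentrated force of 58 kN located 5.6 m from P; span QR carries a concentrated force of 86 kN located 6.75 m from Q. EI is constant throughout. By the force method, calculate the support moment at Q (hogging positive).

Release continuity at Q by inserting a hinge; the redundant is the internal moment M_Q. The primary structure is two simply-supported spans PQ and QR.
Discontinuity in slope at Q on the released structure — sum the simple-span end rotations:
  span PQ: point load 58 at a = 5.6: Pab(L + a)/(6LEI) = 220.9/EI
  span QR: point load 86 at a = 6.75: Pab(L + b)/(6LEI) = 272.1/EI
  relative rotation θ_0 = (220.9 + 272.1)/EI = 493/EI
A unit hogging moment at Q produces rotation L₁/(3EI) + L₂/(3EI) = 5.667/EI.
Slope continuity at Q: θ_0 = M_Q·5.667/EI, so M_Q = 493/5.667 = 87 kN·m (hogging).

M_Q = 87 kN·m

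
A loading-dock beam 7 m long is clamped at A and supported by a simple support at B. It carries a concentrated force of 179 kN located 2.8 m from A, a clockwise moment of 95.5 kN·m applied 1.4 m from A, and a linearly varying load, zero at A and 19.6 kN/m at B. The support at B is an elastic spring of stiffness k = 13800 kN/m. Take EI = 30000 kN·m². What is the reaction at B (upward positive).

R_B = 80.79 kN

Take the reaction at B as the redundant and release it; the primary structure is a cantilever fixed at A.
Deflection at B on the released cantilever, summing each load's contribution:
  point load 179 at a = 2.8: Pa²(3L − a)/(6EI) = 4257/EI
  clockwise couple 95.5 at a = 1.4: M₀a(2L − a)/(2EI) = 842.3/EI
  triangular load, peak 19.6 at the free end: 11w₀L⁴/(120EI) = 4314/EI
  δ_0 = 9413/EI
Tip deflection under a unit load at B: L³/(3EI) = 114.3/EI.
With EI = 30000 kN·m²: δ_0 = 0.31377 m and δ_{BB} = 0.003811 m/kN.
Compatibility — the spring shortens by R_B/k under the reaction it provides: δ_0 − R_B·δ_{BB} = R_B/k. With 1/k = 0.000072 m/kN, R_B = δ_0 / (δ_{BB} + 1/k) = 0.31377 / (0.003811 + 0.000072) = 80.79 kN.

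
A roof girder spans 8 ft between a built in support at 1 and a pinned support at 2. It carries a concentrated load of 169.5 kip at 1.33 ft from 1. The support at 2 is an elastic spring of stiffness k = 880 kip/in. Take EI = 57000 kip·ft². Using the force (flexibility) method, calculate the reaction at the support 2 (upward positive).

R_2 = 6.434 kip

Remove the prop at 2; the released (primary) structure is a cantilever built in at 1.
Downward deflection at the released point 2 due to the loads:
  point load 169.5 at a = 1.33: Pa²(3L − a)/(6EI) = 1133/EI
Tip deflection under a unit load at 2: L³/(3EI) = 170.7/EI.
With EI = 57000 kip·ft²: δ_0 = 0.019875 ft and δ_{22} = 0.002994 ft/kip.
Compatibility — the spring shortens by R_2/k under the reaction it provides: δ_0 − R_2·δ_{22} = R_2/k. With 1/k = 1/(880×12) ft/kip = 0.000095 ft/kip, R_2 = δ_0 / (δ_{22} + 1/k) = 0.019875 / (0.002994 + 0.000095) = 6.434 kip.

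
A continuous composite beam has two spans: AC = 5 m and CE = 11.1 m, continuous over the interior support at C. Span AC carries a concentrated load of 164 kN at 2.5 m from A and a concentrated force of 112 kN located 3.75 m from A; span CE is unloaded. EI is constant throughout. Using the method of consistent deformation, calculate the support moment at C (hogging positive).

Release continuity at C by inserting a hinge; the redundant is the internal moment M_C. The primary structure is two simply-supported spans AC and CE.
Discontinuity in slope at C on the released structure — sum the simple-span end rotations:
  span AC: point load 164 at a = 2.5: Pab(L + a)/(6LEI) = 256.2/EI
  span AC: point load 112 at a = 3.75: Pab(L + a)/(6LEI) = 153.1/EI
  relative rotation θ_0 = (409.4 + 0)/EI = 409.4/EI
A unit hogging moment at C produces rotation L₁/(3EI) + L₂/(3EI) = 5.367/EI.
Slope continuity at C: θ_0 = M_C·5.367/EI, so M_C = 409.4/5.367 = 76.28 kN·m (hogging).

M_C = 76.28 kN·m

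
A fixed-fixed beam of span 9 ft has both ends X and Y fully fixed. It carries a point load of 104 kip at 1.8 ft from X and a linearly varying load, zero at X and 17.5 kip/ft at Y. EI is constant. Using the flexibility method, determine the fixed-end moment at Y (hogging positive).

M_Y = 100.8 kip·ft

Take the two fixed-end moments M_X, M_Y as redundants; the released structure is the simple span XY.
End rotations of the released simple span under the applied load (×1/EI):
  at X: point load 104 at a = 1.8: Pab(L + b)/(6LEI) = 404.4/EI
  at Y: point load 104 at a = 1.8: Pab(L + a)/(6LEI) = 269.6/EI
  at X: triangular load, peak 17.5: 7w₀L³/(360EI) = 248.1/EI
  at Y: triangular load, peak 17.5: w₀L³/(45EI) = 283.5/EI
  θ_X0 = 652.4/EI,  θ_Y0 = 553.1/EI
Flexibility coefficients: a unit moment at one end gives L/(3EI) there and L/(6EI) at the far end, so f₁₁ = f₂₂ = 3/EI and f₁₂ = f₂₁ = 1.5/EI.
Compatibility — zero rotation at each built-in end:
  3 M_X + 1.5 M_Y = 652.4
  1.5 M_X + 3 M_Y = 553.1
Solving the pair gives M_X = 167.1 kip·ft and M_Y = 100.8 kip·ft (hogging).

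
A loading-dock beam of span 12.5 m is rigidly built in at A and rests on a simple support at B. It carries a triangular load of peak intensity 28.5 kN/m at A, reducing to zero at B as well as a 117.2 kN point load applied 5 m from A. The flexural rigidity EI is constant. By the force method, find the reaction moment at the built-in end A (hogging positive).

M_A = 578.2 kN·m

Remove the prop at B; the released (primary) structure is a cantilever built in at A.
Deflection at B on the released cantilever, summing each load's contribution:
  triangular load, peak 28.5 at the fixed end: w₀L⁴/(30EI) = 23193/EI
  point load 117.2 at a = 5: Pa²(3L − a)/(6EI) = 15871/EI
  δ_0 = 39064/EI
Flexibility coefficient — unit upward force at B: δ_{BB} = L³/(3EI) = 651/EI.
Compatibility at B: δ_0 − R_B·δ_{BB} = 0, so R_B = 39064/651 = 60 kN.
Moment equilibrium about A: M_A = Σ(load moments about A) − R_B·L = 1328 − 60×12.5 = 578.2 kN·m.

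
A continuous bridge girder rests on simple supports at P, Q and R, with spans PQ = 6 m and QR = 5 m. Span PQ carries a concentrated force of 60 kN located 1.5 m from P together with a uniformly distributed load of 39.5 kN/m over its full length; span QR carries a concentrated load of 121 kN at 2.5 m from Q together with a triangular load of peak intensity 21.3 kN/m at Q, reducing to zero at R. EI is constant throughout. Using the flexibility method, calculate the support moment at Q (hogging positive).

Take M_Q as the redundant. Released structure: two simple spans PQ and QR with a hinge at Q.
Discontinuity in slope at Q on the released structure — sum the simple-span end rotations:
  span PQ: point load 60 at a = 1.5: Pab(L + a)/(6LEI) = 84.38/EI
  span PQ: UDL 39.5: wL³/(24EI) = 355.5/EI
  span QR: point load 121 at a = 2.5: Pab(L + b)/(6LEI) = 189.1/EI
  span QR: triangular load, peak 21.3: w₀L³/(45EI) = 59.17/EI
  relative rotation θ_0 = (439.9 + 248.2)/EI = 688.1/EI
A unit hogging moment at Q produces rotation L₁/(3EI) + L₂/(3EI) = 3.667/EI.
Compatibility: M_Q·(L₁+L₂)/(3EI) = θ_0, giving M_Q = 187.7 kN·m (hogging).

M_Q = 187.7 kN·m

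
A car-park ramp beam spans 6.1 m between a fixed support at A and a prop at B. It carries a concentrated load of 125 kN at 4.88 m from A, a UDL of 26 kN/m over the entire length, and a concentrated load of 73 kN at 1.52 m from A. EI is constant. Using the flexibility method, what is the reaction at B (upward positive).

Release the roller at B. Primary structure: cantilever fixed at A.
Free-end deflection of the primary structure under the applied loading (downward +):
  point load 125 at a = 4.88: Pa²(3L − a)/(6EI) = 6658/EI
  UDL 26: wL⁴/(8EI) = 4500/EI
  point load 73 at a = 1.52: Pa²(3L − a)/(6EI) = 471.7/EI
  δ_0 = 11630/EI
Tip deflection under a unit load at B: L³/(3EI) = 75.66/EI.
The prop prevents deflection at B: R_B = δ_0/δ_{BB} = 11630/75.66 = 153.7 kN.

R_B = 153.7 kN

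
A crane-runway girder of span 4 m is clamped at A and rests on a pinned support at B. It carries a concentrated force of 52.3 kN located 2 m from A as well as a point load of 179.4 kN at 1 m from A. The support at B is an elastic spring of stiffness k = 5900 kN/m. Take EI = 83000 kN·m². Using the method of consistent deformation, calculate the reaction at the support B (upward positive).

R_B = 19.14 kN

Remove the prop at B; the released (primary) structure is a cantilever built in at A.
Primary-structure tip deflection at B by superposition:
  point load 52.3 at a = 2: Pa²(3L − a)/(6EI) = 348.7/EI
  point load 179.4 at a = 1: Pa²(3L − a)/(6EI) = 328.9/EI
  δ_0 = 677.6/EI
Flexibility coefficient — unit upward force at B: δ_{BB} = L³/(3EI) = 21.33/EI.
With EI = 83000 kN·m²: δ_0 = 0.008163 m and δ_{BB} = 0.000257 m/kN.
Compatibility — the spring shortens by R_B/k under the reaction it provides: δ_0 − R_B·δ_{BB} = R_B/k. With 1/k = 0.000169 m/kN, R_B = δ_0 / (δ_{BB} + 1/k) = 0.008163 / (0.000257 + 0.000169) = 19.14 kN.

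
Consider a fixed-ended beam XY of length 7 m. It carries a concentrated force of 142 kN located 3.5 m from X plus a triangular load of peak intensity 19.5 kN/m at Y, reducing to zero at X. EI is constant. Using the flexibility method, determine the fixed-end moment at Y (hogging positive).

M_Y = 172 kN·m

Take the two fixed-end moments M_X, M_Y as redundants; the released structure is the simple span XY.
Simple-span end rotations at X and Y under the given loads:
  at X: point load 142 at a = 3.5: Pab(L + b)/(6LEI) = 434.9/EI
  at Y: point load 142 at a = 3.5: Pab(L + a)/(6LEI) = 434.9/EI
  at X: triangular load, peak 19.5: 7w₀L³/(360EI) = 130.1/EI
  at Y: triangular load, peak 19.5: w₀L³/(45EI) = 148.6/EI
  θ_X0 = 564.9/EI,  θ_Y0 = 583.5/EI
Flexibility coefficients: a unit moment at one end gives L/(3EI) there and L/(6EI) at the far end, so f₁₁ = f₂₂ = 2.333/EI and f₁₂ = f₂₁ = 1.167/EI.
Compatibility — zero rotation at each built-in end:
  2.333 M_X + 1.167 M_Y = 564.9
  1.167 M_X + 2.333 M_Y = 583.5
Solving the pair gives M_X = 156.1 kN·m and M_Y = 172 kN·m (hogging).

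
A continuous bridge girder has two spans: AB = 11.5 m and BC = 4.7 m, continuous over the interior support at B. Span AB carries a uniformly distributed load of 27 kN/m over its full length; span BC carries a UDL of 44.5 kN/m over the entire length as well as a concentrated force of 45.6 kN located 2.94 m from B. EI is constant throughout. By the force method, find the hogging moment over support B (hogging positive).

Take M_B as the redundant. Released structure: two simple spans AB and BC with a hinge at B.
End slopes at the hinge B, treating each span as simply supported:
  span AB: UDL 27: wL³/(24EI) = 1711/EI
  span BC: UDL 44.5: wL³/(24EI) = 192.5/EI
  span BC: point load 45.6 at a = 2.94: Pab(L + b)/(6LEI) = 54.05/EI
  relative rotation θ_0 = (1711 + 246.6)/EI = 1958/EI
A unit hogging moment at B produces rotation L₁/(3EI) + L₂/(3EI) = 5.4/EI.
Compatibility: M_B·(L₁+L₂)/(3EI) = θ_0, giving M_B = 362.5 kN·m (hogging).

M_B = 362.5 kN·m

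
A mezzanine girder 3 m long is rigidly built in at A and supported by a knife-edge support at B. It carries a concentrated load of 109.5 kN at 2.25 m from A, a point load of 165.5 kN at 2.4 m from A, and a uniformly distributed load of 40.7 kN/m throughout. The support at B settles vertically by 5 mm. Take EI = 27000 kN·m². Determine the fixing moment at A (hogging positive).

Take the reaction at B as the redundant and release it; the primary structure is a cantilever fixed at A.
Primary-structure tip deflection at B by superposition:
  point load 109.5 at a = 2.25: Pa²(3L − a)/(6EI) = 623.6/EI
  point load 165.5 at a = 2.4: Pa²(3L − a)/(6EI) = 1049/EI
  UDL 40.7: wL⁴/(8EI) = 412.1/EI
  δ_0 = 2084/EI
Tip deflection under a unit load at B: L³/(3EI) = 9/EI.
With EI = 27000 kN·m²: δ_0 = 0.077197 m and δ_{BB} = 0.000333 m/kN.
Compatibility — the beam at B must follow the support down by 0.005 m: δ_0 − R_B·δ_{BB} = 0.005, so R_B = (0.077197 − 0.005)/0.000333 = 216.6 kN.
Moment equilibrium about A: M_A = Σ(load moments about A) − R_B·L = 826.7 − 216.6×3 = 176.9 kN·m.

M_A = 176.9 kN·m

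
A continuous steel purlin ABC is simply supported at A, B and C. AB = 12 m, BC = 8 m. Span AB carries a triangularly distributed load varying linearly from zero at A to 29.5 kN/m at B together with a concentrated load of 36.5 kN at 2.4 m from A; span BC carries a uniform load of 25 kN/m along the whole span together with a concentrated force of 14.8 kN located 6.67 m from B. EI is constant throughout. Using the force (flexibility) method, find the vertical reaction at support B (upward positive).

R_B = 285.9 kN

Release continuity at B by inserting a hinge; the redundant is the internal moment M_B. The primary structure is two simply-supported spans AB and BC.
Discontinuity in slope at B on the released structure — sum the simple-span end rotations:
  span AB: triangular load, peak 29.5: w₀L³/(45EI) = 1133/EI
  span AB: point load 36.5 at a = 2.4: Pab(L + a)/(6LEI) = 168.2/EI
  span BC: UDL 25: wL³/(24EI) = 533.3/EI
  span BC: point load 14.8 at a = 6.67: Pab(L + b)/(6LEI) = 25.52/EI
  relative rotation θ_0 = (1301 + 558.9)/EI = 1860/EI
A unit hogging moment at B produces rotation L₁/(3EI) + L₂/(3EI) = 6.667/EI.
Slope continuity at B: θ_0 = M_B·6.667/EI, so M_B = 1860/6.667 = 279 kN·m (hogging).
Span AB, ΣM about A with M_B applied at B: R_B^{AB}·12 = 1504 + 279, so R_B^{AB} = 148.5 kN and R_A = 213.5 − 148.5 = 64.95 kN.
Span BC, ΣM about C: R_B^{BC}·8 = 819.7 + 279, so R_B^{BC} = 137.3 kN and R_C = 214.8 − 137.3 = 77.47 kN.
R_B = 148.5 + 137.3 = 285.9 kN.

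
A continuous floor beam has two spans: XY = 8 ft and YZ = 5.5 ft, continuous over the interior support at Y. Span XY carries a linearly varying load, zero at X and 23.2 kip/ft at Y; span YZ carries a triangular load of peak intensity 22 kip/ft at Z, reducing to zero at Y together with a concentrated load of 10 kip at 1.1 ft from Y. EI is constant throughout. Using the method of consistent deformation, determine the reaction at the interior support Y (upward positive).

Insert a hinge at Y; M_Y is the redundant, and each span becomes simply supported.
Discontinuity in slope at Y on the released structure — sum the simple-span end rotations:
  span XY: triangular load, peak 23.2: w₀L³/(45EI) = 264/EI
  span YZ: triangular load, peak 22: 7w₀L³/(360EI) = 71.17/EI
  span YZ: point load 10 at a = 1.1: Pab(L + b)/(6LEI) = 14.52/EI
  relative rotation θ_0 = (264 + 85.69)/EI = 349.7/EI
A unit hogging moment at Y produces rotation L₁/(3EI) + L₂/(3EI) = 4.5/EI.
Slope continuity at Y: θ_0 = M_Y·4.5/EI, so M_Y = 349.7/4.5 = 77.7 kip·ft (hogging).
Span XY, ΣM about X with M_Y applied at Y: R_Y^{XY}·8 = 494.9 + 77.7, so R_Y^{XY} = 71.58 kip and R_X = 92.8 − 71.58 = 21.22 kip.
Span YZ, ΣM about Z: R_Y^{YZ}·5.5 = 154.9 + 77.7, so R_Y^{YZ} = 42.29 kip and R_Z = 70.5 − 42.29 = 28.21 kip.
R_Y = 71.58 + 42.29 = 113.9 kip.

R_Y = 113.9 kip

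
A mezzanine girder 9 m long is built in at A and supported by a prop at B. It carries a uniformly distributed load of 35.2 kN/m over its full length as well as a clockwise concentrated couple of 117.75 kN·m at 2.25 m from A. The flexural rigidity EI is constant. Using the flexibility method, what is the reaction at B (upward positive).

R_B = 127.4 kN

Release the roller at B. Primary structure: cantilever fixed at A.
Free-end deflection of the primary structure under the applied loading (downward +):
  UDL 35.2: wL⁴/(8EI) = 28868/EI
  clockwise couple 117.75 at a = 2.25: M₀a(2L − a)/(2EI) = 2086/EI
  δ_0 = 30955/EI
Tip deflection under a unit load at B: L³/(3EI) = 243/EI.
Compatibility at B: δ_0 − R_B·δ_{BB} = 0, so R_B = 30955/243 = 127.4 kN.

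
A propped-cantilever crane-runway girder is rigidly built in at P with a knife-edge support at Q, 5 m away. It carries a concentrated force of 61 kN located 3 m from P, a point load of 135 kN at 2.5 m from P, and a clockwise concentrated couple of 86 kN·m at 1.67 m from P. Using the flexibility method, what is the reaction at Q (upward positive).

R_Q = 82.9 kN

Take the reaction at Q as the redundant and release it; the primary structure is a cantilever fixed at P.
Deflection at Q on the released cantilever, summing each load's contribution:
  point load 61 at a = 3: Pa²(3L − a)/(6EI) = 1098/EI
  point load 135 at a = 2.5: Pa²(3L − a)/(6EI) = 1758/EI
  clockwise couple 86 at a = 1.67: M₀a(2L − a)/(2EI) = 598.2/EI
  δ_0 = 3454/EI
Tip deflection under a unit load at Q: L³/(3EI) = 41.67/EI.
Compatibility at Q: δ_0 − R_Q·δ_{QQ} = 0, so R_Q = 3454/41.67 = 82.9 kN.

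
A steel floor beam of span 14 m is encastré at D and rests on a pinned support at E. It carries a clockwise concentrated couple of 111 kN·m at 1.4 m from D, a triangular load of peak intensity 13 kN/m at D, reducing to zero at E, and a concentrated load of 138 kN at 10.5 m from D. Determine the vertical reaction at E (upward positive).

R_E = 107.8 kN

Choose R_E as the redundant. The primary structure is the cantilever fixed at D.
Free-end deflection of the primary structure under the applied loading (downward +):
  clockwise couple 111 at a = 1.4: M₀a(2L − a)/(2EI) = 2067/EI
  triangular load, peak 13 at the fixed end: w₀L⁴/(30EI) = 16647/EI
  point load 138 at a = 10.5: Pa²(3L − a)/(6EI) = 79876/EI
  δ_0 = 98590/EI
Flexibility coefficient — unit upward force at E: δ_{EE} = L³/(3EI) = 914.7/EI.
The prop prevents deflection at E: R_E = δ_0/δ_{EE} = 98590/914.7 = 107.8 kN.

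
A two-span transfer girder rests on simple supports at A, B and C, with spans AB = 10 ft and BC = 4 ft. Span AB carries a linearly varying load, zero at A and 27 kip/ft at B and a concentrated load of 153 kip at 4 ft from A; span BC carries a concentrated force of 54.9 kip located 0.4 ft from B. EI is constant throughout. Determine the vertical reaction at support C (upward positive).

Insert a hinge at B; M_B is the redundant, and each span becomes simply supported.
Rotations at B on the released spans (each span's end-slope, ×1/EI):
  span AB: triangular load, peak 27: w₀L³/(45EI) = 600/EI
  span AB: point load 153 at a = 4: Pab(L + a)/(6LEI) = 856.8/EI
  span BC: point load 54.9 at a = 0.4: Pab(L + b)/(6LEI) = 25.03/EI
  relative rotation θ_0 = (1457 + 25.03)/EI = 1482/EI
A unit hogging moment at B produces rotation L₁/(3EI) + L₂/(3EI) = 4.667/EI.
Compatibility: M_B·(L₁+L₂)/(3EI) = θ_0, giving M_B = 317.5 kip·ft (hogging).
Span BC, ΣM about C: R_B^{BC}·4 = 197.6 + 317.5, so R_B^{BC} = 128.8 kip and R_C = 54.9 − 128.8 = -73.89 kip.

R_C = -73.89 kip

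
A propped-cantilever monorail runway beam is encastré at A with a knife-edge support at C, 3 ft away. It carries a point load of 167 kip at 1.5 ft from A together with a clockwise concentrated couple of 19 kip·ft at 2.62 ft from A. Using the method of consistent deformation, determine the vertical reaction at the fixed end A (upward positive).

Remove the prop at C; the released (primary) structure is a cantilever built in at A.
Free-end deflection of the primary structure under the applied loading (downward +):
  point load 167 at a = 1.5: Pa²(3L − a)/(6EI) = 469.7/EI
  clockwise couple 19 at a = 2.62: M₀a(2L − a)/(2EI) = 84.13/EI
  δ_0 = 553.8/EI
Tip deflection under a unit load at C: L³/(3EI) = 9/EI.
Compatibility at C: δ_0 − R_C·δ_{CC} = 0, so R_C = 553.8/9 = 61.54 kip.
Vertical equilibrium: R_A = ΣP − R_C = 167 − 61.54 = 105.5 kip.

R_A = 105.5 kip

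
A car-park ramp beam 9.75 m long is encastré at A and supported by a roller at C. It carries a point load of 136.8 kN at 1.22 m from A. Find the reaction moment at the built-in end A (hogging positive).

Take the reaction at C as the redundant and release it; the primary structure is a cantilever fixed at A.
Downward deflection at the released point C due to the loads:
  point load 136.8 at a = 1.22: Pa²(3L − a)/(6EI) = 951.2/EI
Tip deflection under a unit load at C: L³/(3EI) = 309/EI.
The prop prevents deflection at C: R_C = δ_0/δ_{CC} = 951.2/309 = 3.079 kN.
Moment equilibrium about A: M_A = Σ(load moments about A) − R_C·L = 166.9 − 3.079×9.75 = 136.9 kN·m.

M_A = 136.9 kN·m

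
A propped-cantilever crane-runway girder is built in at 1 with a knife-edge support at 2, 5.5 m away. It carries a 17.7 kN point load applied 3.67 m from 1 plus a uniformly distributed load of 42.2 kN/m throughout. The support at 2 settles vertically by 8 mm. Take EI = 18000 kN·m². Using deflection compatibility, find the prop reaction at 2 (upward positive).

R_2 = 93.63 kN

Remove the prop at 2; the released (primary) structure is a cantilever built in at 1.
Primary-structure tip deflection at 2 by superposition:
  point load 17.7 at a = 3.67: Pa²(3L − a)/(6EI) = 509.8/EI
  UDL 42.2: wL⁴/(8EI) = 4827/EI
  δ_0 = 5337/EI
Flexibility coefficient — unit upward force at 2: δ_{22} = L³/(3EI) = 55.46/EI.
With EI = 18000 kN·m²: δ_0 = 0.29649 m and δ_{22} = 0.003081 m/kN.
Compatibility — the beam at 2 must follow the support down by 0.008 m: δ_0 − R_2·δ_{22} = 0.008, so R_2 = (0.29649 − 0.008)/0.003081 = 93.63 kN.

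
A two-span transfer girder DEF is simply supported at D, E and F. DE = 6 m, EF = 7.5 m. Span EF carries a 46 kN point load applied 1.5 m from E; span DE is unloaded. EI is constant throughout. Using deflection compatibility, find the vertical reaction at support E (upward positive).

R_E = 45.08 kN

Insert a hinge at E; M_E is the redundant, and each span becomes simply supported.
End slopes at the hinge E, treating each span as simply supported:
  span EF: point load 46 at a = 1.5: Pab(L + b)/(6LEI) = 124.2/EI
  relative rotation θ_0 = (0 + 124.2)/EI = 124.2/EI
A unit hogging moment at E produces rotation L₁/(3EI) + L₂/(3EI) = 4.5/EI.
Slope continuity at E: θ_0 = M_E·4.5/EI, so M_E = 124.2/4.5 = 27.6 kN·m (hogging).
Span DE, ΣM about D with M_E applied at E: R_E^{DE}·6 = 0 + 27.6, so R_E^{DE} = 4.6 kN and R_D = 0 − 4.6 = -4.6 kN.
Span EF, ΣM about F: R_E^{EF}·7.5 = 276 + 27.6, so R_E^{EF} = 40.48 kN and R_F = 46 − 40.48 = 5.52 kN.
R_E = 4.6 + 40.48 = 45.08 kN.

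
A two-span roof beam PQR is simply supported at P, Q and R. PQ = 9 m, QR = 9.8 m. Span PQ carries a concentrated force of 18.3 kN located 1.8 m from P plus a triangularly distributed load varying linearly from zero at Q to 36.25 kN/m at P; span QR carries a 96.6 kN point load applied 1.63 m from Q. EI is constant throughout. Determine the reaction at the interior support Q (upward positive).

R_Q = 171 kN

Take M_Q as the redundant. Released structure: two simple spans PQ and QR with a hinge at Q.
Rotations at Q on the released spans (each span's end-slope, ×1/EI):
  span PQ: point load 18.3 at a = 1.8: Pab(L + a)/(6LEI) = 47.43/EI
  span PQ: triangular load, peak 36.25: 7w₀L³/(360EI) = 513.8/EI
  span QR: point load 96.6 at a = 1.63: Pab(L + b)/(6LEI) = 393.1/EI
  relative rotation θ_0 = (561.3 + 393.1)/EI = 954.4/EI
A unit hogging moment at Q produces rotation L₁/(3EI) + L₂/(3EI) = 6.267/EI.
Slope continuity at Q: θ_0 = M_Q·6.267/EI, so M_Q = 954.4/6.267 = 152.3 kN·m (hogging).
Span PQ, ΣM about P with M_Q applied at Q: R_Q^{PQ}·9 = 522.3 + 152.3, so R_Q^{PQ} = 74.96 kN and R_P = 181.4 − 74.96 = 106.5 kN.
Span QR, ΣM about R: R_Q^{QR}·9.8 = 789.2 + 152.3, so R_Q^{QR} = 96.07 kN and R_R = 96.6 − 96.07 = 0.5261 kN.
R_Q = 74.96 + 96.07 = 171 kN.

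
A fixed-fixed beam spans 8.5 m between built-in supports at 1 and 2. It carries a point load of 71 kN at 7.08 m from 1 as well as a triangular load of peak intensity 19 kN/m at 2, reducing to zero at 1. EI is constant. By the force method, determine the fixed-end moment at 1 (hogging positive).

M_1 = 59.79 kN·m

Release both end moments; the primary structure is a simply-supported span 12 with redundants M_1 and M_2.
Simple-span end rotations at 1 and 2 under the given loads:
  at 1: point load 71 at a = 7.08: Pab(L + b)/(6LEI) = 138.8/EI
  at 2: point load 71 at a = 7.08: Pab(L + a)/(6LEI) = 218.1/EI
  at 1: triangular load, peak 19: 7w₀L³/(360EI) = 226.9/EI
  at 2: triangular load, peak 19: w₀L³/(45EI) = 259.3/EI
  θ_10 = 365.7/EI,  θ_20 = 477.4/EI
Flexibility coefficients: a unit moment at one end gives L/(3EI) there and L/(6EI) at the far end, so f₁₁ = f₂₂ = 2.833/EI and f₁₂ = f₂₁ = 1.417/EI.
Compatibility — zero rotation at each built-in end:
  2.833 M_1 + 1.417 M_2 = 365.7
  1.417 M_1 + 2.833 M_2 = 477.4
Solving the pair gives M_1 = 59.79 kN·m and M_2 = 138.6 kN·m (hogging).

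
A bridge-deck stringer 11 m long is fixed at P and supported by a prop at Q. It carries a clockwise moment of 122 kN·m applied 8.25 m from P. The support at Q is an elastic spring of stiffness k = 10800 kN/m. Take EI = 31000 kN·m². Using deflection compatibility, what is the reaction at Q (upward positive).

R_Q = 15.5 kN

Remove the prop at Q; the released (primary) structure is a cantilever built in at P.
Deflection at Q on the released cantilever, summing each load's contribution:
  clockwise couple 122 at a = 8.25: M₀a(2L − a)/(2EI) = 6920/EI
Tip deflection under a unit load at Q: L³/(3EI) = 443.7/EI.
With EI = 31000 kN·m²: δ_0 = 0.22322 m and δ_{QQ} = 0.014312 m/kN.
Compatibility — the spring shortens by R_Q/k under the reaction it provides: δ_0 − R_Q·δ_{QQ} = R_Q/k. With 1/k = 0.000093 m/kN, R_Q = δ_0 / (δ_{QQ} + 1/k) = 0.22322 / (0.014312 + 0.000093) = 15.5 kN.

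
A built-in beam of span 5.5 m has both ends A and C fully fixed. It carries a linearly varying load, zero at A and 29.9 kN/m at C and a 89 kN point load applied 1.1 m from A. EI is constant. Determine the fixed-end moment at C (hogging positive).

M_C = 60.89 kN·m

Release both end moments; the primary structure is a simply-supported span AC with redundants M_A and M_C.
Simple-span end rotations at A and C under the given loads:
  at A: triangular load, peak 29.9: 7w₀L³/(360EI) = 96.73/EI
  at C: triangular load, peak 29.9: w₀L³/(45EI) = 110.5/EI
  at A: point load 89 at a = 1.1: Pab(L + b)/(6LEI) = 129.2/EI
  at C: point load 89 at a = 1.1: Pab(L + a)/(6LEI) = 86.15/EI
  θ_A0 = 226/EI,  θ_C0 = 196.7/EI
Flexibility coefficients: a unit moment at one end gives L/(3EI) there and L/(6EI) at the far end, so f₁₁ = f₂₂ = 1.833/EI and f₁₂ = f₂₁ = 0.9167/EI.
Compatibility — zero rotation at each built-in end:
  1.833 M_A + 0.9167 M_C = 226
  0.9167 M_A + 1.833 M_C = 196.7
Solving the pair gives M_A = 92.81 kN·m and M_C = 60.89 kN·m (hogging).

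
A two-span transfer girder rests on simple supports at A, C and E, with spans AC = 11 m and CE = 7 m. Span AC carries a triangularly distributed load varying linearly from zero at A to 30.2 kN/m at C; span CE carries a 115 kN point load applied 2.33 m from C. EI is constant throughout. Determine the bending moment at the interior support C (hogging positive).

M_C = 206.8 kN·m

Take M_C as the redundant. Released structure: two simple spans AC and CE with a hinge at C.
End slopes at the hinge C, treating each span as simply supported:
  span AC: triangular load, peak 30.2: w₀L³/(45EI) = 893.2/EI
  span CE: point load 115 at a = 2.33: Pab(L + b)/(6LEI) = 347.7/EI
  relative rotation θ_0 = (893.2 + 347.7)/EI = 1241/EI
A unit hogging moment at C produces rotation L₁/(3EI) + L₂/(3EI) = 6/EI.
Slope continuity at C: θ_0 = M_C·6/EI, so M_C = 1241/6 = 206.8 kN·m (hogging).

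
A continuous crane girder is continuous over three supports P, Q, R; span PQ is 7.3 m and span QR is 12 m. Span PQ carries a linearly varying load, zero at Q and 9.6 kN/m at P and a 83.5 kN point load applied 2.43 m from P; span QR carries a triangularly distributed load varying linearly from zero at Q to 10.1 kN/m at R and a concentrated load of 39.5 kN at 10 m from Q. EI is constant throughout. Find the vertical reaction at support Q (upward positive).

R_Q = 93.15 kN

Insert a hinge at Q; M_Q is the redundant, and each span becomes simply supported.
Rotations at Q on the released spans (each span's end-slope, ×1/EI):
  span PQ: triangular load, peak 9.6: 7w₀L³/(360EI) = 72.62/EI
  span PQ: point load 83.5 at a = 2.43: Pab(L + a)/(6LEI) = 219.5/EI
  span QR: triangular load, peak 10.1: 7w₀L³/(360EI) = 339.4/EI
  span QR: point load 39.5 at a = 10: Pab(L + b)/(6LEI) = 153.6/EI
  relative rotation θ_0 = (292.1 + 493)/EI = 785.1/EI
A unit hogging moment at Q produces rotation L₁/(3EI) + L₂/(3EI) = 6.433/EI.
Slope continuity at Q: θ_0 = M_Q·6.433/EI, so M_Q = 785.1/6.433 = 122 kN·m (hogging).
Span PQ, ΣM about P with M_Q applied at Q: R_Q^{PQ}·7.3 = 288.2 + 122, so R_Q^{PQ} = 56.19 kN and R_P = 118.5 − 56.19 = 62.35 kN.
Span QR, ΣM about R: R_Q^{QR}·12 = 321.4 + 122, so R_Q^{QR} = 36.95 kN and R_R = 100.1 − 36.95 = 63.15 kN.
R_Q = 56.19 + 36.95 = 93.15 kN.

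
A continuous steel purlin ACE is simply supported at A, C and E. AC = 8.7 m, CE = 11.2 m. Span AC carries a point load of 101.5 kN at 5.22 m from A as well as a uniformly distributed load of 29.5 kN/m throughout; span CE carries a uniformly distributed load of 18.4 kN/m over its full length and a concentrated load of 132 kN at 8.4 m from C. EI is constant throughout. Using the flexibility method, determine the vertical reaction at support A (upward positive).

R_A = 116.5 kN

Release continuity at C by inserting a hinge; the redundant is the internal moment M_C. The primary structure is two simply-supported spans AC and CE.
Discontinuity in slope at C on the released structure — sum the simple-span end rotations:
  span AC: point load 101.5 at a = 5.22: Pab(L + a)/(6LEI) = 491.7/EI
  span AC: UDL 29.5: wL³/(24EI) = 809.4/EI
  span CE: UDL 18.4: wL³/(24EI) = 1077/EI
  span CE: point load 132 at a = 8.4: Pab(L + b)/(6LEI) = 646.8/EI
  relative rotation θ_0 = (1301 + 1724)/EI = 3025/EI
A unit hogging moment at C produces rotation L₁/(3EI) + L₂/(3EI) = 6.633/EI.
Compatibility: M_C·(L₁+L₂)/(3EI) = θ_0, giving M_C = 456 kN·m (hogging).
Span AC, ΣM about A with M_C applied at C: R_C^{AC}·8.7 = 1646 + 456, so R_C^{AC} = 241.6 kN and R_A = 358.1 − 241.6 = 116.5 kN.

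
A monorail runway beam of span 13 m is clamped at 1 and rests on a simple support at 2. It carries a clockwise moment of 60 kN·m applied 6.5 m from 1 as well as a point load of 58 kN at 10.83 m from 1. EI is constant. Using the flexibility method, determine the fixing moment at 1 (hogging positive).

Take the reaction at 2 as the redundant and release it; the primary structure is a cantilever fixed at 1.
Downward deflection at the released point 2 due to the loads:
  clockwise couple 60 at a = 6.5: M₀a(2L − a)/(2EI) = 3802/EI
  point load 58 at a = 10.83: Pa²(3L − a)/(6EI) = 31939/EI
  δ_0 = 35741/EI
Tip deflection under a unit load at 2: L³/(3EI) = 732.3/EI.
The prop prevents deflection at 2: R_2 = δ_0/δ_{22} = 35741/732.3 = 48.8 kN.
Moment equilibrium about 1: M_1 = Σ(load moments about 1) − R_2·L = 688.1 − 48.8×13 = 53.68 kN·m.

M_1 = 53.68 kN·m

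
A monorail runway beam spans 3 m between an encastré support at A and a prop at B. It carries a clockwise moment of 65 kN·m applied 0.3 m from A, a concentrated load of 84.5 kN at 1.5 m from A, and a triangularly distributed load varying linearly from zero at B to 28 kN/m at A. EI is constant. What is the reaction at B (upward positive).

Release the roller at B. Primary structure: cantilever fixed at A.
Free-end deflection of the primary structure under the applied loading (downward +):
  clockwise couple 65 at a = 0.3: M₀a(2L − a)/(2EI) = 55.58/EI
  point load 84.5 at a = 1.5: Pa²(3L − a)/(6EI) = 237.7/EI
  triangular load, peak 28 at the fixed end: w₀L⁴/(30EI) = 75.6/EI
  δ_0 = 368.8/EI
Tip deflection under a unit load at B: L³/(3EI) = 9/EI.
The prop prevents deflection at B: R_B = δ_0/δ_{BB} = 368.8/9 = 40.98 kN.

R_B = 40.98 kN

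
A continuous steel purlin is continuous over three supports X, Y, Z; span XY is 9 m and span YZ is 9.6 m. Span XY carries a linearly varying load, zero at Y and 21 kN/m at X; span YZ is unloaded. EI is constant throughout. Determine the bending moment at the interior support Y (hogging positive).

Release continuity at Y by inserting a hinge; the redundant is the internal moment M_Y. The primary structure is two simply-supported spans XY and YZ.
End slopes at the hinge Y, treating each span as simply supported:
  span XY: triangular load, peak 21: 7w₀L³/(360EI) = 297.7/EI
  relative rotation θ_0 = (297.7 + 0)/EI = 297.7/EI
A unit hogging moment at Y produces rotation L₁/(3EI) + L₂/(3EI) = 6.2/EI.
Slope continuity at Y: θ_0 = M_Y·6.2/EI, so M_Y = 297.7/6.2 = 48.01 kN·m (hogging).

M_Y = 48.01 kN·m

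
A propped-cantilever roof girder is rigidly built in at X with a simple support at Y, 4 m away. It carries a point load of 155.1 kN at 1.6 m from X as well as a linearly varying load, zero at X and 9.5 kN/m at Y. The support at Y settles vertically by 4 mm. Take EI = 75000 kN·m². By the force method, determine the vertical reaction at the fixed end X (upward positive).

R_X = 145.5 kN

Take the reaction at Y as the redundant and release it; the primary structure is a cantilever fixed at X.
Deflection at Y on the released cantilever, summing each load's contribution:
  point load 155.1 at a = 1.6: Pa²(3L − a)/(6EI) = 688.2/EI
  triangular load, peak 9.5 at the free end: 11w₀L⁴/(120EI) = 222.9/EI
  δ_0 = 911.2/EI
Flexibility coefficient — unit upward force at Y: δ_{YY} = L³/(3EI) = 21.33/EI.
With EI = 75000 kN·m²: δ_0 = 0.012149 m and δ_{YY} = 0.000284 m/kN.
Compatibility — the beam at Y must follow the support down by 0.004 m: δ_0 − R_Y·δ_{YY} = 0.004, so R_Y = (0.012149 − 0.004)/0.000284 = 28.65 kN.
Vertical equilibrium: R_X = ΣP − R_Y = 174.1 − 28.65 = 145.5 kN.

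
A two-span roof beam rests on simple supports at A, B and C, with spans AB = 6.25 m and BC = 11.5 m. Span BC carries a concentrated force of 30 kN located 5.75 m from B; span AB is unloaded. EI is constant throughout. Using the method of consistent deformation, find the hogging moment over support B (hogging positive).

M_B = 41.91 kN·m

Take M_B as the redundant. Released structure: two simple spans AB and BC with a hinge at B.
Rotations at B on the released spans (each span's end-slope, ×1/EI):
  span BC: point load 30 at a = 5.75: Pab(L + b)/(6LEI) = 248/EI
  relative rotation θ_0 = (0 + 248)/EI = 248/EI
A unit hogging moment at B produces rotation L₁/(3EI) + L₂/(3EI) = 5.917/EI.
Compatibility: M_B·(L₁+L₂)/(3EI) = θ_0, giving M_B = 41.91 kN·m (hogging).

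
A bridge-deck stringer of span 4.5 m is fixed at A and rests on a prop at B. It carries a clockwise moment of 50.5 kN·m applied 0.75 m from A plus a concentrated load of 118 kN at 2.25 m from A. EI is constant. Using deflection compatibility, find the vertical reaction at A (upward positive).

Take the reaction at B as the redundant and release it; the primary structure is a cantilever fixed at A.
Free-end deflection of the primary structure under the applied loading (downward +):
  clockwise couple 50.5 at a = 0.75: M₀a(2L − a)/(2EI) = 156.2/EI
  point load 118 at a = 2.25: Pa²(3L − a)/(6EI) = 1120/EI
  δ_0 = 1276/EI
Flexibility coefficient — unit upward force at B: δ_{BB} = L³/(3EI) = 30.38/EI.
The prop prevents deflection at B: R_B = δ_0/δ_{BB} = 1276/30.38 = 42.02 kN.
Vertical equilibrium: R_A = ΣP − R_B = 118 − 42.02 = 75.98 kN.

R_A = 75.98 kN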